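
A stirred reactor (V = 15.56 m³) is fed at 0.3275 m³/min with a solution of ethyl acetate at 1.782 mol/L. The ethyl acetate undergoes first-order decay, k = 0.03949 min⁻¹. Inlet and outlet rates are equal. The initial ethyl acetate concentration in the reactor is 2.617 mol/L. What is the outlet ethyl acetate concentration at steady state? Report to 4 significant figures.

V dC/dt = Q(C_in − C) − k V C.
Steady state (dC/dt = 0): C_ss = Q C_in/(Q + kV) = C_in/(1 + kV/Q).
C_ss = 0.3275·1.782/(0.3275 + 0.03949·15.56) = 0.583605/0.941964 = 0.619562 mol/L.

0.6196 mol/L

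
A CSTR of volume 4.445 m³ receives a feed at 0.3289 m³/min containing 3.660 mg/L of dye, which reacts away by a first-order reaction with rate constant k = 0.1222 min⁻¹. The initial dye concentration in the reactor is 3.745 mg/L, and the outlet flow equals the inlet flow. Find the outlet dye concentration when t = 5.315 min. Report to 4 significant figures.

2.214 mg/L

Accumulation = in − out − consumed: V dC/dt = Q C_in − Q C − k V C.
dC/dt = (Q/V) C_in − (Q/V + k) C; effective rate a = Q/V + k = 0.0739933 + 0.1222 = 0.196193 min⁻¹.
C_ss = Q C_in/(Q + kV) = 1.38035 mg/L; C(t) = C_ss + (C₀ − C_ss) e^(−a t).
C(5.315) = 1.38035 + (2.36465)·e^(−0.196193·5.315) = 1.38035 + (2.36465)·0.352478 = 2.21384 mg/L.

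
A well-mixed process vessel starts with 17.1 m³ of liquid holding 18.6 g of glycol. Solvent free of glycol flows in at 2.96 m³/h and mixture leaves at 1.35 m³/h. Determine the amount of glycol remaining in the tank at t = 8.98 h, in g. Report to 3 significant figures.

11.1 g

Total volume: dV/dt = Q_in − Q_out = 1.6100 m³/h, so V(t) = 17.1 + 1.6100 t and V(8.98) = 31.558 m³.
Species balance (pure solvent in): dm/dt = −Q_out · m/V(t).
Separate: dm/m = −Q_out dt/V(t) ⇒ ln(m/m₀) = −(Q_out/(Q_in−Q_out)) ln(V/V₀).
m = m₀ (V₀/V)^(Q_out/(Q_in−Q_out)) = 18.6 × (17.1/31.558)^(0.83851) = 11.127 g.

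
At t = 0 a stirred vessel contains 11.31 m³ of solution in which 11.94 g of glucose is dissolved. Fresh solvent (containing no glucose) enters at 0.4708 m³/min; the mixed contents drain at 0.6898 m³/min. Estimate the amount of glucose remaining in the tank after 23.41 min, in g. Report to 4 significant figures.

1.782 g

Let m(t) be the amount of glucose. Volume: V(t) = V₀ + (Q_in − Q_out) t = 11.31 − 0.219000 t; V(23.41) = 6.18321 m³.
No glucose enters, so dm/dt = −Q_out · (m/V).
dm/m = −Q_out dt/(V₀ − 0.219000 t); integrating gives ln(m/m₀) = −(Q_out/(Q_in−Q_out)) ln(V/V₀).
m = m₀ (V₀/V)^(Q_out/(Q_in−Q_out)) = 11.94 × (11.31/6.18321)^(-3.14977) = 1.78230 g.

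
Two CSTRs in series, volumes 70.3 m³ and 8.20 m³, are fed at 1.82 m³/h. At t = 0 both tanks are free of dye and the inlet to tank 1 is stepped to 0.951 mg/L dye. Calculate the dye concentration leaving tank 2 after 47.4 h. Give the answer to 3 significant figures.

Time constants: τᵢ = Vᵢ/Q for each well-mixed tank.
τ₁ = 70.3/1.82 = 38.626 h; τ₂ = 8.20/1.82 = 4.5055 h.
Solving the cascade with C₁(0)=C₂(0)=0 gives C₂(t) = C_in[1 − (τ₁ e^(−t/τ₁) − τ₂ e^(−t/τ₂))/(τ₁ − τ₂)].
At t = 47.4: e^(−t/τ₁) = 0.29313, e^(−t/τ₂) = 2.6978e-05.
C₂ = 0.951·[1 − (38.626·0.29313 − 4.5055·2.6978e-05)/(34.121)] = 0.951·0.66817 = 0.63543 mg/L.

0.635 mg/L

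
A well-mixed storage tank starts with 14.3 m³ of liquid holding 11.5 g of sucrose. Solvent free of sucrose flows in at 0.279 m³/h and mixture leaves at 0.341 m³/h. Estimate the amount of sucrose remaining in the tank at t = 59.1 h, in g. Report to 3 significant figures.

Let m(t) be the amount of sucrose. Volume: V(t) = V₀ + (Q_in − Q_out) t = 14.3 − 0.062000 t; V(59.1) = 10.636 m³.
No sucrose enters, so dm/dt = −Q_out · (m/V).
Separate: dm/m = −Q_out dt/V(t) ⇒ ln(m/m₀) = −(Q_out/(Q_in−Q_out)) ln(V/V₀).
m = m₀ (V₀/V)^(Q_out/(Q_in−Q_out)) = 11.5 × (14.3/10.636)^(-5.5000) = 2.2573 g.

2.26 g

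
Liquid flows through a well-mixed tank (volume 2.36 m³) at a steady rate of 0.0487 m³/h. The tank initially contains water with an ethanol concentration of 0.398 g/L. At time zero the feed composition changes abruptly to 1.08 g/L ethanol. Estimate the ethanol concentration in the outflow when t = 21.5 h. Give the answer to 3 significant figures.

Transient balance on the dissolved component: V dC/dt = Q(C_in − C).
So dC/dt = (C_in − C)/τ with τ = V/Q = 2.36/0.0487 = 48.460 h.
Integrating: C(t) = C_in + (C₀ − C_in) e^(−t/τ).
C(21.5) = 1.08 + (0.398 − 1.08)·e^(−21.5/48.460) = 1.08 + (-0.68200)·0.64168 = 0.64237 g/L.

0.642 g/L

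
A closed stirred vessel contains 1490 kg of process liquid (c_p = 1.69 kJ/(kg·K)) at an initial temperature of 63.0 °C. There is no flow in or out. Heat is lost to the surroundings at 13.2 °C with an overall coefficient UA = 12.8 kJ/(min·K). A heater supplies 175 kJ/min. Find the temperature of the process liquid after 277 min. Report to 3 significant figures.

M c_p dT/dt = −UA(T − T_amb) + Q̇.
dT/dt = (T_ss − T)/τ with T_ss = T_amb + Q̇/UA = 13.2 + 175/12.8 = 26.872 °C, τ = M c_p/UA = 1490·1.69/12.8 = 196.73 min.
This is linear first-order; T(t) = T_ss + (T₀ − T_ss) e^(−t/τ).
T(277) = 26.872 + (36.128)·0.24462 = 35.710 °C.

35.7 °C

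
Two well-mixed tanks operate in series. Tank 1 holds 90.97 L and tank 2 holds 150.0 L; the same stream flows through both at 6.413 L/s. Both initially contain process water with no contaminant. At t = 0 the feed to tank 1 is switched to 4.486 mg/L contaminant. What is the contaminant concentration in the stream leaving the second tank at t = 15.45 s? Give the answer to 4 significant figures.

Species balance on tank i: dCᵢ/dt = (Cᵢ₋₁ − Cᵢ)/τᵢ with τᵢ = Vᵢ/Q.
τ₁ = 90.97/6.413 = 14.1852 s; τ₂ = 150.0/6.413 = 23.3900 s.
Solving the cascade with C₁(0)=C₂(0)=0 gives C₂(t) = C_in[1 − (τ₁ e^(−t/τ₁) − τ₂ e^(−t/τ₂))/(τ₁ − τ₂)].
At t = 15.45: e^(−t/τ₁) = 0.336499, e^(−t/τ₂) = 0.516573.
C₂ = 4.486·[1 − (14.1852·0.336499 − 23.3900·0.516573)/(-9.20474)] = 4.486·0.205919 = 0.923753 mg/L.

0.9238 mg/L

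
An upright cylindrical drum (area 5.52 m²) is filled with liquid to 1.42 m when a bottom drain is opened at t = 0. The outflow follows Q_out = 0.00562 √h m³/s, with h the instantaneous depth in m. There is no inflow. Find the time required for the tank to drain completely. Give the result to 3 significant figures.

2340 s

Unsteady balance on liquid volume: A dh/dt = −0.00562 √h.
This is separable: 2 d(√h)/dt = −0.00562/A, so √h = √h₀ − (0.00562/(2A)) t.
Tank is empty when √h = 0: t_empty = 2A√h₀/0.00562.
t_empty = 2·5.52·√1.42/0.00562 = 11.040·1.1916/0.00562 = 2340.9 s.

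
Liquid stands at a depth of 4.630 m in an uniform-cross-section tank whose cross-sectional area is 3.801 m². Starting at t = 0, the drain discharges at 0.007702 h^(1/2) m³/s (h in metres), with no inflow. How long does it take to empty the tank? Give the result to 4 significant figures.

2124 s

A dh/dt = −Q_out = −0.007702 √h.
∫ h^(−1/2) dh = −(0.007702/A) ∫ dt, giving 2√h = 2√h₀ − (0.007702/A) t.
Tank is empty when √h = 0: t_empty = 2A√h₀/0.007702.
t_empty = 2·3.801·√4.630/0.007702 = 7.60200·2.15174/0.007702 = 2123.81 s.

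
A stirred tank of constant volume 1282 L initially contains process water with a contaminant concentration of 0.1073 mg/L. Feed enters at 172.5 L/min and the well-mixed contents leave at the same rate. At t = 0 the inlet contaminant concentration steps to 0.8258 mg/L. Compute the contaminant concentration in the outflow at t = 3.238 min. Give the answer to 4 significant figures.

0.3611 mg/L

Unsteady species balance (constant V, well mixed): V dC/dt = Q(C_in − C).
Rewrite as dC/dt + C/τ = C_in/τ, τ = V/Q = 7.43188 min.
C approaches C_in exponentially: C(t) = C_in + (C₀ − C_in) e^(−t/τ).
C(3.238) = 0.8258 + (0.1073 − 0.8258)·e^(−3.238/7.43188) = 0.8258 + (-0.718500)·0.646818 = 0.361061 mg/L.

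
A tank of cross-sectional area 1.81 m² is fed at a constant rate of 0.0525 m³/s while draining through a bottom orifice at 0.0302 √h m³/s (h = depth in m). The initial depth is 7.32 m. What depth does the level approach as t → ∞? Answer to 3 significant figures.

3.02 m

Level balance: A dh/dt = 0.0525 − 0.0302 √h. Setting dh/dt = 0:
Q_in = 0.0302 √h_ss ⇒ √h_ss = 0.0525/0.0302 = 1.7384.
h_ss = 1.7384² = 3.0221 m. (Since h₀ = 7.32 m > h_ss, the level will fall toward this value.)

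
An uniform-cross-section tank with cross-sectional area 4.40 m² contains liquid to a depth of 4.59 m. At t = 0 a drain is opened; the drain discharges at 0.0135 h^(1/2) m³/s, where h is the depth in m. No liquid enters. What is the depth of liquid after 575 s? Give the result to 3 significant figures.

1.59 m

A dh/dt = −Q_out = −0.0135 √h.
∫ h^(−1/2) dh = −(0.0135/A) ∫ dt, giving 2√h = 2√h₀ − (0.0135/A) t.
√h = √4.59 − 0.0135·575/(2·4.40) = 2.1424 − 0.88210 = 1.2603.
h = 1.2603² = 1.5884 m.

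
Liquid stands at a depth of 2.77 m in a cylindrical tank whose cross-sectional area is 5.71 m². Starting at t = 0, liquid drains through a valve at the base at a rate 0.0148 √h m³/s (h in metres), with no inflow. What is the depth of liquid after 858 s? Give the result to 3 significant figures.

0.305 m

Mass balance (ρ constant): A dh/dt = −0.0148 √h.
Separate and integrate: 2(√h − √h₀) = −(0.0148/A) t.
√h = √2.77 − 0.0148·858/(2·5.71) = 1.6643 − 1.1119 = 0.55239.
h = 0.55239² = 0.30513 m.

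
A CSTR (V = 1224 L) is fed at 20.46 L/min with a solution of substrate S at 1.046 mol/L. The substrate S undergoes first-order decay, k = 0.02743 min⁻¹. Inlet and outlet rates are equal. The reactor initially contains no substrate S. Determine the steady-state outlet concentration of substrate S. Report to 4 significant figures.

Species balance: V dC/dt = Q C_in − Q C − k V C.
Steady state (dC/dt = 0): C_ss = Q C_in/(Q + kV) = C_in/(1 + kV/Q).
C_ss = 20.46·1.046/(20.46 + 0.02743·1224) = 21.4012/54.0343 = 0.396066 mol/L.

0.3961 mol/L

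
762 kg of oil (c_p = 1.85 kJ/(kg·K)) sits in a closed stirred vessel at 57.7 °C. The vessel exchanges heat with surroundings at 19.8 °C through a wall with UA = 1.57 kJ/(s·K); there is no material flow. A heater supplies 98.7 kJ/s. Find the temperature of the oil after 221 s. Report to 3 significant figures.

63.1 °C

M c_p dT/dt = −UA(T − T_amb) + Q̇.
dT/dt = (T_ss − T)/τ with T_ss = T_amb + Q̇/UA = 19.8 + 98.7/1.57 = 82.666 °C, τ = M c_p/UA = 762·1.85/1.57 = 897.90 s.
Solution: T(t) = T_ss + (T₀ − T_ss) e^(−t/τ).
T(221) = 82.666 + (-24.966)·0.78182 = 63.147 °C.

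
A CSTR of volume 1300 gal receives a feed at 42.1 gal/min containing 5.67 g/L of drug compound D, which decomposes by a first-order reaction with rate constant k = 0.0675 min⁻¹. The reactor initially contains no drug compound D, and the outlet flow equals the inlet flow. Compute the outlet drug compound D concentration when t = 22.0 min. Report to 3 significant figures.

Species balance: V dC/dt = Q C_in − Q C − k V C.
This is linear with rate a = Q/V + k = 0.099885 min⁻¹.
C_ss = Q C_in/(Q + kV) = 1.8383 g/L; C(t) = C_ss + (C₀ − C_ss) e^(−a t).
C(22.0) = 1.8383 + (-1.8383)·e^(−0.099885·22.0) = 1.8383 + (-1.8383)·0.11108 = 1.6341 g/L.

1.63 g/L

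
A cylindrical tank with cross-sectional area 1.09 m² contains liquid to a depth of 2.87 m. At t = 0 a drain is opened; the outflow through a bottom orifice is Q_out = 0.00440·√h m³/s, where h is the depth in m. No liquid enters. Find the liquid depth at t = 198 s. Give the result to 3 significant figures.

With no inflow, A dh/dt = −0.00440 √h.
Separate and integrate: 2(√h − √h₀) = −(0.00440/A) t.
√h = √2.87 − 0.00440·198/(2·1.09) = 1.6941 − 0.39963 = 1.2945.
h = 1.2945² = 1.6757 m.

1.68 m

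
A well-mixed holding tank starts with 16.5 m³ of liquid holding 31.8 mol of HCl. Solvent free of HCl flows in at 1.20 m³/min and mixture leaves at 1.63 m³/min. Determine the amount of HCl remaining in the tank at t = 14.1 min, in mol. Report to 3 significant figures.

Let m(t) be the amount of HCl. Volume: V(t) = V₀ + (Q_in − Q_out) t = 16.5 − 0.43000 t; V(14.1) = 10.437 m³.
No HCl enters, so dm/dt = −Q_out · (m/V).
dm/m = −Q_out dt/(V₀ − 0.43000 t); integrating gives ln(m/m₀) = −(Q_out/(Q_in−Q_out)) ln(V/V₀).
m = m₀ (V₀/V)^(Q_out/(Q_in−Q_out)) = 31.8 × (16.5/10.437)^(-3.7907) = 5.6031 mol.

5.60 mol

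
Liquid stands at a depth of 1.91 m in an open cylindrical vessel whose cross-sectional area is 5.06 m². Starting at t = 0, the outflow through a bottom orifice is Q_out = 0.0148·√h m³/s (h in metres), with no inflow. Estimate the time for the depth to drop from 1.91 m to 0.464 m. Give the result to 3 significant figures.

479 s

With no inflow, A dh/dt = −0.0148 √h.
Separate and integrate: 2(√h − √h₀) = −(0.0148/A) t.
t = 2A(√h₀ − √h)/0.0148 = 2·5.06·(√1.91 − √0.464)/0.0148
  = 10.120 × (1.3820 − 0.68118) / 0.0148 = 479.23 s.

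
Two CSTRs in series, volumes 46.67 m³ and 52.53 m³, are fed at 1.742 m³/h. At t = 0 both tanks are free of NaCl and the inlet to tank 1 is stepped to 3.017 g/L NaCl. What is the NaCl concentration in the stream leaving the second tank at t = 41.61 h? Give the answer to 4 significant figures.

1.296 g/L

Species balance on tank i: dCᵢ/dt = (Cᵢ₋₁ − Cᵢ)/τᵢ with τᵢ = Vᵢ/Q.
τ₁ = 46.67/1.742 = 26.7910 h; τ₂ = 52.53/1.742 = 30.1550 h.
Solving the cascade with C₁(0)=C₂(0)=0 gives C₂(t) = C_in[1 − (τ₁ e^(−t/τ₁) − τ₂ e^(−t/τ₂))/(τ₁ − τ₂)].
At t = 41.61: e^(−t/τ₁) = 0.211584, e^(−t/τ₂) = 0.251611.
C₂ = 3.017·[1 − (26.7910·0.211584 − 30.1550·0.251611)/(-3.36395)] = 3.017·0.429611 = 1.29614 g/L.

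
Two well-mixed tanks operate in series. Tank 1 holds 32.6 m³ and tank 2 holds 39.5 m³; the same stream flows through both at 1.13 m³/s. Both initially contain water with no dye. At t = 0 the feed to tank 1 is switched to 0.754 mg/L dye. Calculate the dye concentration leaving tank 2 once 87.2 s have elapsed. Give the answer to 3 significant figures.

Species balance on tank i: dCᵢ/dt = (Cᵢ₋₁ − Cᵢ)/τᵢ with τᵢ = Vᵢ/Q.
τ₁ = 32.6/1.13 = 28.850 s; τ₂ = 39.5/1.13 = 34.956 s.
Tank 1: C₁ = C_in(1 − e^(−t/τ₁)). Tank 2 (τ₁ ≠ τ₂): C₂ = C_in[1 − (τ₁ e^(−t/τ₁) − τ₂ e^(−t/τ₂))/(τ₁ − τ₂)].
At t = 87.2: e^(−t/τ₁) = 0.048676, e^(−t/τ₂) = 0.082531.
C₂ = 0.754·[1 − (28.850·0.048676 − 34.956·0.082531)/(-6.1062)] = 0.754·0.75752 = 0.57117 mg/L.

0.571 mg/L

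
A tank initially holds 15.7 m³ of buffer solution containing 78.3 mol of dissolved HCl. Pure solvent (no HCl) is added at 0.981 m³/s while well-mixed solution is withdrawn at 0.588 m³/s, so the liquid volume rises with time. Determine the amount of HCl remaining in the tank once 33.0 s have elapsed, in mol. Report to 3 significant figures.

Total volume: dV/dt = Q_in − Q_out = 0.39300 m³/s, so V(t) = 15.7 + 0.39300 t and V(33.0) = 28.669 m³.
Species balance (pure solvent in): dm/dt = −Q_out · m/V(t).
Separate: dm/m = −Q_out dt/V(t) ⇒ ln(m/m₀) = −(Q_out/(Q_in−Q_out)) ln(V/V₀).
m = m₀ (V₀/V)^(Q_out/(Q_in−Q_out)) = 78.3 × (15.7/28.669)^(1.4962) = 31.805 mol.

31.8 mol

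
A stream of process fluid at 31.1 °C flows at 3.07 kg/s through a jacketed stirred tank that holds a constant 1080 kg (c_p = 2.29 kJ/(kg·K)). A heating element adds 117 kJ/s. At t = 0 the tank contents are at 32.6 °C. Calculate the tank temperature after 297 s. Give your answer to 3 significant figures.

Unsteady energy balance on the tank contents: M c_p dT/dt = ṁ c_p (T_in − T) + 117.
τ = M/ṁ = 351.79 s; T_ss = T_in + Q̇/(ṁ c_p) = 31.1 + 117/(3.07·2.29) = 47.742 °C.
T approaches T_ss exponentially: T(t) = T_ss + (T₀ − T_ss) e^(−t/τ).
T(297) = 47.742 + (-15.142)·e^(−297/351.79) = 47.742 + (-15.142)·0.42988 = 41.233 °C.

41.2 °C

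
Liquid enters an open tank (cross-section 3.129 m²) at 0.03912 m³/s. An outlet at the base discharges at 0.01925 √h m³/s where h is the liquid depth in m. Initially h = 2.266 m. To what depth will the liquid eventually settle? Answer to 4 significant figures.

4.130 m

A dh/dt = Q_in − 0.01925 √h. Steady state requires inflow = outflow:
Q_in = 0.01925 √h_ss ⇒ √h_ss = 0.03912/0.01925 = 2.03221.
h_ss = 2.03221² = 4.12987 m. (Since h₀ = 2.266 m < h_ss, the level will rise toward this value.)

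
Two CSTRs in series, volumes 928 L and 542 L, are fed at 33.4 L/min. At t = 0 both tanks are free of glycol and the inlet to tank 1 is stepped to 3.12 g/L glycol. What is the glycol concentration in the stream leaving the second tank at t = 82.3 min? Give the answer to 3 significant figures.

Each tank obeys Vᵢ dCᵢ/dt = Q(Cᵢ₋₁ − Cᵢ), so τᵢ = Vᵢ/Q.
τ₁ = 928/33.4 = 27.784 min; τ₂ = 542/33.4 = 16.228 min.
Tank 1: C₁ = C_in(1 − e^(−t/τ₁)). Tank 2 (τ₁ ≠ τ₂): C₂ = C_in[1 − (τ₁ e^(−t/τ₁) − τ₂ e^(−t/τ₂))/(τ₁ − τ₂)].
At t = 82.3: e^(−t/τ₁) = 0.051711, e^(−t/τ₂) = 0.0062722.
C₂ = 3.12·[1 − (27.784·0.051711 − 16.228·0.0062722)/(11.557)] = 3.12·0.88449 = 2.7596 g/L.

2.76 g/L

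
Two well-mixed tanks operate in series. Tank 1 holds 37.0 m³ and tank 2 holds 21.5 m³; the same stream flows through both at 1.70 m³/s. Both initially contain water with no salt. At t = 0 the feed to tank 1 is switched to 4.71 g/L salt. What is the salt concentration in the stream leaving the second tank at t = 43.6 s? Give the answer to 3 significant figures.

3.40 g/L

Each tank obeys Vᵢ dCᵢ/dt = Q(Cᵢ₋₁ − Cᵢ), so τᵢ = Vᵢ/Q.
τ₁ = 37.0/1.70 = 21.765 s; τ₂ = 21.5/1.70 = 12.647 s.
Tank 1: C₁ = C_in(1 − e^(−t/τ₁)). Tank 2 (τ₁ ≠ τ₂): C₂ = C_in[1 − (τ₁ e^(−t/τ₁) − τ₂ e^(−t/τ₂))/(τ₁ − τ₂)].
At t = 43.6: e^(−t/τ₁) = 0.13490, e^(−t/τ₂) = 0.031827.
C₂ = 4.71·[1 − (21.765·0.13490 − 12.647·0.031827)/(9.1176)] = 4.71·0.72213 = 3.4013 g/L.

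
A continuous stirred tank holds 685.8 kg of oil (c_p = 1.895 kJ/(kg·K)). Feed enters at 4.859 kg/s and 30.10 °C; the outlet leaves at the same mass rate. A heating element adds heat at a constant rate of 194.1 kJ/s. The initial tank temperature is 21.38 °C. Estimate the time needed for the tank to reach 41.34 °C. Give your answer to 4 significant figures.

156.4 s

Energy balance: M c_p dT/dt = ṁ c_p (T_in − T) + 194.1.
τ = M/ṁ = 141.140 s; T_ss = T_in + Q̇/(ṁ c_p) = 51.1799 °C.
T(t) = T_ss + (T₀ − T_ss) e^(−t/τ). Set T = 41.34:
e^(−t/τ) = (41.34 − 51.1799)/(21.38 − 51.1799) = 0.330200
t = −141.140 · ln(0.330200) = 156.391 s.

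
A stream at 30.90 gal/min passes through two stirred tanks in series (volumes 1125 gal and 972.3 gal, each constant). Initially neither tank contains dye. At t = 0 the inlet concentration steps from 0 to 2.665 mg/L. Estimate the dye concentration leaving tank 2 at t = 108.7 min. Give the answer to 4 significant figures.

2.210 mg/L

Each tank obeys Vᵢ dCᵢ/dt = Q(Cᵢ₋₁ − Cᵢ), so τᵢ = Vᵢ/Q.
τ₁ = 1125/30.90 = 36.4078 min; τ₂ = 972.3/30.90 = 31.4660 min.
Solving the cascade with C₁(0)=C₂(0)=0 gives C₂(t) = C_in[1 − (τ₁ e^(−t/τ₁) − τ₂ e^(−t/τ₂))/(τ₁ − τ₂)].
At t = 108.7: e^(−t/τ₁) = 0.0505078, e^(−t/τ₂) = 0.0316025.
C₂ = 2.665·[1 − (36.4078·0.0505078 − 31.4660·0.0316025)/(4.94175)] = 2.665·0.829114 = 2.20959 mg/L.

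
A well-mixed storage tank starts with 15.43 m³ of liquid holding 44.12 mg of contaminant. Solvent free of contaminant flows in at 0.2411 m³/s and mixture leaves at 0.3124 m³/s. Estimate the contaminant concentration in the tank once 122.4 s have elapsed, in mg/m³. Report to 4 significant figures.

0.1705 mg/m³

Let m(t) be the amount of contaminant. Volume: V(t) = V₀ + (Q_in − Q_out) t = 15.43 − 0.0713000 t; V(122.4) = 6.70288 m³.
Solute balance: dm/dt = 0 − Q_out C = −Q_out m/V(t).
dm/m = −Q_out dt/(V₀ − 0.0713000 t); integrating gives ln(m/m₀) = −(Q_out/(Q_in−Q_out)) ln(V/V₀).
m = m₀ (V₀/V)^(Q_out/(Q_in−Q_out)) = 44.12 × (15.43/6.70288)^(-4.38149) = 1.14309 mg.
C = m/V = 1.14309/6.70288 = 0.170537 mg/m³.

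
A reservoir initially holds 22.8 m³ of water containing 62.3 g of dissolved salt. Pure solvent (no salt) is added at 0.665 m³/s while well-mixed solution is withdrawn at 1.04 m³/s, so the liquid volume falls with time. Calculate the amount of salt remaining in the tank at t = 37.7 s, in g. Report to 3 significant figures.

4.25 g

Total volume: dV/dt = Q_in − Q_out = -0.37500 m³/s, so V(t) = 22.8 − 0.37500 t and V(37.7) = 8.6625 m³.
Species balance (pure solvent in): dm/dt = −Q_out · m/V(t).
Separate: dm/m = −Q_out dt/V(t) ⇒ ln(m/m₀) = −(Q_out/(Q_in−Q_out)) ln(V/V₀).
m = m₀ (V₀/V)^(Q_out/(Q_in−Q_out)) = 62.3 × (22.8/8.6625)^(-2.7733) = 4.2548 g.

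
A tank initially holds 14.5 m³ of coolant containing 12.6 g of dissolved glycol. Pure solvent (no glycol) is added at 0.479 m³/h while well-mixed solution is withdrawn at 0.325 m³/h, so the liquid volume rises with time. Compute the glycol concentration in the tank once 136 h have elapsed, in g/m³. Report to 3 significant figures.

Total volume: dV/dt = Q_in − Q_out = 0.15400 m³/h, so V(t) = 14.5 + 0.15400 t and V(136) = 35.444 m³.
Solute balance: dm/dt = 0 − Q_out C = −Q_out m/V(t).
dm/m = −Q_out dt/(V₀ + 0.15400 t); integrating gives ln(m/m₀) = −(Q_out/(Q_in−Q_out)) ln(V/V₀).
m = m₀ (V₀/V)^(Q_out/(Q_in−Q_out)) = 12.6 × (14.5/35.444)^(2.1104) = 1.9106 g.
C = m/V = 1.9106/35.444 = 0.053905 g/m³.

0.0539 g/m³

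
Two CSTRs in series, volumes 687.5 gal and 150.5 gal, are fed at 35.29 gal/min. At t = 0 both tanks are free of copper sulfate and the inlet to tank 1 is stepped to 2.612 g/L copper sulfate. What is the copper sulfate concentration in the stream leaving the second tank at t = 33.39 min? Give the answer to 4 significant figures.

2.010 g/L

Species balance on tank i: dCᵢ/dt = (Cᵢ₋₁ − Cᵢ)/τᵢ with τᵢ = Vᵢ/Q.
τ₁ = 687.5/35.29 = 19.4814 min; τ₂ = 150.5/35.29 = 4.26466 min.
Tank 1: C₁ = C_in(1 − e^(−t/τ₁)). Tank 2 (τ₁ ≠ τ₂): C₂ = C_in[1 − (τ₁ e^(−t/τ₁) − τ₂ e^(−t/τ₂))/(τ₁ − τ₂)].
At t = 33.39: e^(−t/τ₁) = 0.180155, e^(−t/τ₂) = 0.000397842.
C₂ = 2.612·[1 − (19.4814·0.180155 − 4.26466·0.000397842)/(15.2168)] = 2.612·0.769466 = 2.00985 g/L.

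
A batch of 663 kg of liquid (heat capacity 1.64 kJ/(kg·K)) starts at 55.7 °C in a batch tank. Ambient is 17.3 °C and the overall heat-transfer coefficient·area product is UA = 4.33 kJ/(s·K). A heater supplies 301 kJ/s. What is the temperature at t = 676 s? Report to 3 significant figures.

84.7 °C

M c_p dT/dt = −UA(T − T_amb) + Q̇.
dT/dt = (T_ss − T)/τ with T_ss = T_amb + Q̇/UA = 17.3 + 301/4.33 = 86.815 °C, τ = M c_p/UA = 663·1.64/4.33 = 251.11 s.
Integrating: T(t) = T_ss + (T₀ − T_ss) e^(−t/τ).
T(676) = 86.815 + (-31.115)·0.067744 = 84.707 °C.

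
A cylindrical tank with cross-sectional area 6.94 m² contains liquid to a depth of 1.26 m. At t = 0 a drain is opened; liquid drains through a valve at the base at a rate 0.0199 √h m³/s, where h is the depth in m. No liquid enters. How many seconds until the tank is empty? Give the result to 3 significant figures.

783 s

With no inflow, A dh/dt = −0.0199 √h.
This is separable: 2 d(√h)/dt = −0.0199/A, so √h = √h₀ − (0.0199/(2A)) t.
Set h = 0: 2√h₀ = (0.0199/A) t_empty ⇒ t_empty = 2A√h₀/0.0199.
t_empty = 2·6.94·√1.26/0.0199 = 13.880·1.1225/0.0199 = 782.93 s.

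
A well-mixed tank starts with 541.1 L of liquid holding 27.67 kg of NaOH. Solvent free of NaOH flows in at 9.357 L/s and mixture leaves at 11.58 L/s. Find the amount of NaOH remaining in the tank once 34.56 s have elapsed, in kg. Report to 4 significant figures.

12.46 kg

Total volume: dV/dt = Q_in − Q_out = -2.22300 L/s, so V(t) = 541.1 − 2.22300 t and V(34.56) = 464.273 L.
No NaOH enters, so dm/dt = −Q_out · (m/V).
dm/m = −Q_out dt/(V₀ − 2.22300 t); integrating gives ln(m/m₀) = −(Q_out/(Q_in−Q_out)) ln(V/V₀).
m = m₀ (V₀/V)^(Q_out/(Q_in−Q_out)) = 27.67 × (541.1/464.273)^(-5.20918) = 12.4617 kg.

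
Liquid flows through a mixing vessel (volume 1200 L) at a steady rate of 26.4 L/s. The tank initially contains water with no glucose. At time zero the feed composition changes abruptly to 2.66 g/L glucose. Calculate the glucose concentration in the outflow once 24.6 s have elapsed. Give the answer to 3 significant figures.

1.11 g/L

Transient balance on the dissolved component: V dC/dt = Q(C_in − C).
Time constant τ = V/Q = 1200/26.4 = 45.455 s.
Solution: C(t) = C_in + (C₀ − C_in) e^(−t/τ).
C(24.6) = 2.66 + (0 − 2.66)·e^(−24.6/45.455) = 2.66 + (-2.6600)·0.58205 = 1.1117 g/L.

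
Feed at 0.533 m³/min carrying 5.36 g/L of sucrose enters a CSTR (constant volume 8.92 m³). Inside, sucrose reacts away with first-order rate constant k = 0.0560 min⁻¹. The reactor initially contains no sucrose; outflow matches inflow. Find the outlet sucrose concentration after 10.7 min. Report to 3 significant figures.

1.97 g/L

V dC/dt = Q(C_in − C) − k V C.
dC/dt = (Q/V) C_in − (Q/V + k) C; effective rate a = Q/V + k = 0.059753 + 0.0560 = 0.11575 min⁻¹.
C_ss = Q C_in/(Q + kV) = 2.7669 g/L; C(t) = C_ss + (C₀ − C_ss) e^(−a t).
C(10.7) = 2.7669 + (-2.7669)·e^(−0.11575·10.7) = 2.7669 + (-2.7669)·0.28980 = 1.9651 g/L.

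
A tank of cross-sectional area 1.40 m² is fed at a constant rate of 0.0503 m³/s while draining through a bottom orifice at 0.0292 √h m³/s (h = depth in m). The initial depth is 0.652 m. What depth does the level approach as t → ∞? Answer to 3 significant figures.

2.97 m

Volume balance on the tank: A dh/dt = Q_in − 0.0292 √h. At steady state dh/dt = 0:
Q_in = 0.0292 √h_ss ⇒ √h_ss = 0.0503/0.0292 = 1.7226.
h_ss = 1.7226² = 2.9674 m. (Since h₀ = 0.652 m < h_ss, the level will rise toward this value.)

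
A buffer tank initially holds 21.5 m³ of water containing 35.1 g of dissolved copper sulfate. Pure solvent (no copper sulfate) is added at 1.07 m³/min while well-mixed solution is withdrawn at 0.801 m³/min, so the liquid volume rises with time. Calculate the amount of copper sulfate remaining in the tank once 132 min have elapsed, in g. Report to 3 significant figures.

Total volume: dV/dt = Q_in − Q_out = 0.26900 m³/min, so V(t) = 21.5 + 0.26900 t and V(132) = 57.008 m³.
No copper sulfate enters, so dm/dt = −Q_out · (m/V).
Separate: dm/m = −Q_out dt/V(t) ⇒ ln(m/m₀) = −(Q_out/(Q_in−Q_out)) ln(V/V₀).
m = m₀ (V₀/V)^(Q_out/(Q_in−Q_out)) = 35.1 × (21.5/57.008)^(2.9777) = 1.9242 g.

1.92 g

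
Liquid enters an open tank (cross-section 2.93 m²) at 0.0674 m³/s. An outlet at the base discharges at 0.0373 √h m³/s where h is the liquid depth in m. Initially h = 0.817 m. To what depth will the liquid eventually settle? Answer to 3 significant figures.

Level balance: A dh/dt = 0.0674 − 0.0373 √h. Setting dh/dt = 0:
Q_in = 0.0373 √h_ss ⇒ √h_ss = 0.0674/0.0373 = 1.8070.
h_ss = 1.8070² = 3.2651 m. (Since h₀ = 0.817 m < h_ss, the level will rise toward this value.)

3.27 m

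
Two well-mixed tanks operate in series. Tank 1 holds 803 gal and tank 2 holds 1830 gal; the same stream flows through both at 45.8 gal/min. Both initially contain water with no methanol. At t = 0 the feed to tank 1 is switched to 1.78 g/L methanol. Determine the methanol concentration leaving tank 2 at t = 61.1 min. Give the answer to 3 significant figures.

Species balance on tank i: dCᵢ/dt = (Cᵢ₋₁ − Cᵢ)/τᵢ with τᵢ = Vᵢ/Q.
τ₁ = 803/45.8 = 17.533 min; τ₂ = 1830/45.8 = 39.956 min.
Tank 1: C₁ = C_in(1 − e^(−t/τ₁)). Tank 2 (τ₁ ≠ τ₂): C₂ = C_in[1 − (τ₁ e^(−t/τ₁) − τ₂ e^(−t/τ₂))/(τ₁ − τ₂)].
At t = 61.1: e^(−t/τ₁) = 0.030657, e^(−t/τ₂) = 0.21672.
C₂ = 1.78·[1 − (17.533·0.030657 − 39.956·0.21672)/(-22.424)] = 1.78·0.63781 = 1.1353 g/L.

1.14 g/L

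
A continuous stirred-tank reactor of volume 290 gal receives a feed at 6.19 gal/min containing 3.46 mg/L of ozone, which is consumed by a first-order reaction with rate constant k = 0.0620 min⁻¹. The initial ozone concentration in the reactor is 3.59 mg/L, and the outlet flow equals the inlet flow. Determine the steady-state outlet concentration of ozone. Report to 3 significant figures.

Accumulation = in − out − consumed: V dC/dt = Q C_in − Q C − k V C.
Steady state (dC/dt = 0): C_ss = Q C_in/(Q + kV) = C_in/(1 + kV/Q).
C_ss = 6.19·3.46/(6.19 + 0.0620·290) = 21.417/24.170 = 0.88612 mg/L.

0.886 mg/L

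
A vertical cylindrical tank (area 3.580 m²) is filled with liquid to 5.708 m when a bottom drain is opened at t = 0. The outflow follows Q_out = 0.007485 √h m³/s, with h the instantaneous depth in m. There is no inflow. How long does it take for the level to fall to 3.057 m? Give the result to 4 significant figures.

Volume balance on the tank: A dh/dt = −0.007485 √h.
Separate and integrate: 2(√h − √h₀) = −(0.007485/A) t.
t = 2A(√h₀ − √h)/0.007485 = 2·3.580·(√5.708 − √3.057)/0.007485
  = 7.16000 × (2.38914 − 1.74843) / 0.007485 = 612.894 s.

612.9 s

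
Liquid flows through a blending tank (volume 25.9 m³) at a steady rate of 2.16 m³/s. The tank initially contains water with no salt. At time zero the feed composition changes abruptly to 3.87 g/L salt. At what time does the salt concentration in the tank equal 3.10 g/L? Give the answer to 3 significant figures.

Mass balance on the solute (V constant): V dC/dt = Q(C_in − C), so τ = V/Q = 11.991 s.
C(t) = C_in + (C₀ − C_in) e^(−t/τ). Set C = 3.10 and solve for t:
e^(−t/τ) = (C − C_in)/(C₀ − C_in) = (3.10 − 3.87)/(0 − 3.87) = 0.19897
t = −τ ln(…) = 11.991 × 1.6146 = 19.360 s.

19.4 s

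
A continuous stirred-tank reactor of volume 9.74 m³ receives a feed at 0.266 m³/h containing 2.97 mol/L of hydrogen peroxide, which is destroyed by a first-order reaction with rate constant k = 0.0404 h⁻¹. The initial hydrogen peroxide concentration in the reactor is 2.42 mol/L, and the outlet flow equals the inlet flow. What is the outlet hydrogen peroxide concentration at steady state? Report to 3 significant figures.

1.20 mol/L

Species balance: V dC/dt = Q C_in − Q C − k V C.
Steady state (dC/dt = 0): C_ss = Q C_in/(Q + kV) = C_in/(1 + kV/Q).
C_ss = 0.266·2.97/(0.266 + 0.0404·9.74) = 0.79002/0.65950 = 1.1979 mol/L.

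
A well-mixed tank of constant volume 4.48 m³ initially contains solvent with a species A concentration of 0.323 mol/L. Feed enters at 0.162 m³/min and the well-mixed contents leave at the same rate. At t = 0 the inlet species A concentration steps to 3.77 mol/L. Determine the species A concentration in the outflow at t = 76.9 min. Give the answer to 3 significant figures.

Unsteady species balance (constant V, well mixed): V dC/dt = Q(C_in − C).
So dC/dt = (C_in − C)/τ with τ = V/Q = 4.48/0.162 = 27.654 min.
C approaches C_in exponentially: C(t) = C_in + (C₀ − C_in) e^(−t/τ).
C(76.9) = 3.77 + (0.323 − 3.77)·e^(−76.9/27.654) = 3.77 + (-3.4470)·0.061991 = 3.5563 mol/L.

3.56 mol/L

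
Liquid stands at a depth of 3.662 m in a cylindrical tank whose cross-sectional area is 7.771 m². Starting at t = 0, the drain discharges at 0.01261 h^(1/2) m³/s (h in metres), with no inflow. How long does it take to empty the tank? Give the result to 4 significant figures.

2359 s

A dh/dt = −Q_out = −0.01261 √h.
This is separable: 2 d(√h)/dt = −0.01261/A, so √h = √h₀ − (0.01261/(2A)) t.
Tank is empty when √h = 0: t_empty = 2A√h₀/0.01261.
t_empty = 2·7.771·√3.662/0.01261 = 15.5420·1.91364/0.01261 = 2358.58 s.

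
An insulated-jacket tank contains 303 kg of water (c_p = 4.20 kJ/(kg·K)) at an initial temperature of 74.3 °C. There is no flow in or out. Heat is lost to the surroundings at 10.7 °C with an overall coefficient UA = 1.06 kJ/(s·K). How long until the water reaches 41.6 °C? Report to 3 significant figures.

M c_p dT/dt = −UA(T − T_amb).
τ = M c_p/UA = 1200.6 s; T_ss = T_amb = 10.700 °C.
T(t) = T_ss + (T₀ − T_ss)e^(−t/τ); set T = 41.6:
t = −τ ln[(T − T_ss)/(T₀ − T_ss)] = −1200.6 · ln(0.48585) = 866.64 s.

867 s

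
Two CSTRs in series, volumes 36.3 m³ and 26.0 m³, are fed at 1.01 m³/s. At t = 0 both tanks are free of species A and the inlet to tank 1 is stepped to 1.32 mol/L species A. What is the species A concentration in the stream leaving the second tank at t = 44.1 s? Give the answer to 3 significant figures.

Time constants: τᵢ = Vᵢ/Q for each well-mixed tank.
τ₁ = 36.3/1.01 = 35.941 s; τ₂ = 26.0/1.01 = 25.743 s.
Tank 1: C₁ = C_in(1 − e^(−t/τ₁)). Tank 2 (τ₁ ≠ τ₂): C₂ = C_in[1 − (τ₁ e^(−t/τ₁) − τ₂ e^(−t/τ₂))/(τ₁ − τ₂)].
At t = 44.1: e^(−t/τ₁) = 0.29316, e^(−t/τ₂) = 0.18030.
C₂ = 1.32·[1 − (35.941·0.29316 − 25.743·0.18030)/(10.198)] = 1.32·0.42195 = 0.55697 mol/L.

0.557 mol/L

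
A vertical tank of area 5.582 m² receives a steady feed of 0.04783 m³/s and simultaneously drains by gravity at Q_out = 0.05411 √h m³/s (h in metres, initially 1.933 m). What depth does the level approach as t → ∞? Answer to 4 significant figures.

Mass balance (ρ constant): A dh/dt = Q_in − 0.05411 √h. At steady state dh/dt = 0:
Q_in = 0.05411 √h_ss ⇒ √h_ss = 0.04783/0.05411 = 0.883940.
h_ss = 0.883940² = 0.781350 m. (Since h₀ = 1.933 m > h_ss, the level will fall toward this value.)

0.7814 m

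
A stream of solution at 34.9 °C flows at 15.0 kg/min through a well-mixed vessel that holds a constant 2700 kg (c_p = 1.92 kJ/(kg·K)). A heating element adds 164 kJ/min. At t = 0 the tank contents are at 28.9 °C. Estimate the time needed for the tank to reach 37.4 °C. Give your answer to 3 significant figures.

First-law balance (no shaft work): M c_p dT/dt = ṁ c_p (T_in − T) + 164.
τ = M/ṁ = 180.00 min; T_ss = T_in + Q̇/(ṁ c_p) = 40.594 °C.
T(t) = T_ss + (T₀ − T_ss) e^(−t/τ). Set T = 37.4:
e^(−t/τ) = (37.4 − 40.594)/(28.9 − 40.594) = 0.27316
t = −180.00 · ln(0.27316) = 233.59 min.

234 min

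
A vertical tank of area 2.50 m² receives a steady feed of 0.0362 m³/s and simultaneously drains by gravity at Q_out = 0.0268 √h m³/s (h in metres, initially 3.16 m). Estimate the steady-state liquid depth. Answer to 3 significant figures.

A dh/dt = Q_in − 0.0268 √h. Steady state requires inflow = outflow:
Q_in = 0.0268 √h_ss ⇒ √h_ss = 0.0362/0.0268 = 1.3507.
h_ss = 1.3507² = 1.8245 m. (Since h₀ = 3.16 m > h_ss, the level will fall toward this value.)

1.82 m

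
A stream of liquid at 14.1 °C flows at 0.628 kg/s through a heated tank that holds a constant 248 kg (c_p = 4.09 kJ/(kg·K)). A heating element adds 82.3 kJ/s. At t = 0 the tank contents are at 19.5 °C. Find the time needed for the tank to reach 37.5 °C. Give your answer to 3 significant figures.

445 s

M c_p dT/dt = ṁ c_p (T_in − T) + Q̇.
τ = M/ṁ = 394.90 s; T_ss = T_in + Q̇/(ṁ c_p) = 46.142 °C.
T(t) = T_ss + (T₀ − T_ss) e^(−t/τ). Set T = 37.5:
e^(−t/τ) = (37.5 − 46.142)/(19.5 − 46.142) = 0.32437
t = −394.90 · ln(0.32437) = 444.61 s.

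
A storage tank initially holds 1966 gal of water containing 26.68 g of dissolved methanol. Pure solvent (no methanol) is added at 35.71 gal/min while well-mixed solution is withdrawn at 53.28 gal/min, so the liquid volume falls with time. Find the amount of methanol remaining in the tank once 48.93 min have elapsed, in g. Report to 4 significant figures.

Let m(t) be the amount of methanol. Volume: V(t) = V₀ + (Q_in − Q_out) t = 1966 − 17.5700 t; V(48.93) = 1106.30 gal.
Species balance (pure solvent in): dm/dt = −Q_out · m/V(t).
Separate: dm/m = −Q_out dt/V(t) ⇒ ln(m/m₀) = −(Q_out/(Q_in−Q_out)) ln(V/V₀).
m = m₀ (V₀/V)^(Q_out/(Q_in−Q_out)) = 26.68 × (1966/1106.30)^(-3.03244) = 4.66609 g.

4.666 g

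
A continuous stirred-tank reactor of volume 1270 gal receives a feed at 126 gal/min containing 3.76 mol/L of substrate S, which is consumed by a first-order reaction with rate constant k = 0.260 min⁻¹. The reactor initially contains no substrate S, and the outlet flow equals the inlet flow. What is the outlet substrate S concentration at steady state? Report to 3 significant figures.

1.04 mol/L

Accumulation = in − out − consumed: V dC/dt = Q C_in − Q C − k V C.
Steady state (dC/dt = 0): C_ss = Q C_in/(Q + kV) = C_in/(1 + kV/Q).
C_ss = 126·3.76/(126 + 0.260·1270) = 473.76/456.20 = 1.0385 mol/L.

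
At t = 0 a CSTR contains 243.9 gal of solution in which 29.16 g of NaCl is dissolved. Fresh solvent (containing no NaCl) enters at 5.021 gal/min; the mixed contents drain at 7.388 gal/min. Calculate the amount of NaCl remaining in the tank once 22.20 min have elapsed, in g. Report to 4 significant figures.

13.67 g

Total volume: dV/dt = Q_in − Q_out = -2.36700 gal/min, so V(t) = 243.9 − 2.36700 t and V(22.20) = 191.353 gal.
Solute balance: dm/dt = 0 − Q_out C = −Q_out m/V(t).
Separate: dm/m = −Q_out dt/V(t) ⇒ ln(m/m₀) = −(Q_out/(Q_in−Q_out)) ln(V/V₀).
m = m₀ (V₀/V)^(Q_out/(Q_in−Q_out)) = 29.16 × (243.9/191.353)^(-3.12125) = 13.6735 g.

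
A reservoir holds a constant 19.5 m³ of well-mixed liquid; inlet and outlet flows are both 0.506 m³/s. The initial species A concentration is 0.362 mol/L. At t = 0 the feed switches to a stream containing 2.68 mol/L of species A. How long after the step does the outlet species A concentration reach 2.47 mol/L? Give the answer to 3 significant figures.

Species balance: V dC/dt = Q(C_in − C) ⇒ τ = V/Q = 38.538 s.
C(t) = C_in + (C₀ − C_in) e^(−t/τ). Set C = 2.47 and solve for t:
e^(−t/τ) = (C − C_in)/(C₀ − C_in) = (2.47 − 2.68)/(0.362 − 2.68) = 0.090595
t = −τ ln(…) = 38.538 × 2.4014 = 92.542 s.

92.5 s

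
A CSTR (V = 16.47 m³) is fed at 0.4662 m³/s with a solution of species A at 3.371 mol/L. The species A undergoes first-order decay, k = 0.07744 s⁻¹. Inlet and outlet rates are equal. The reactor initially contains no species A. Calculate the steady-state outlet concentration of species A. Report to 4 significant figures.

0.9023 mol/L

V dC/dt = Q(C_in − C) − k V C.
Steady state (dC/dt = 0): C_ss = Q C_in/(Q + kV) = C_in/(1 + kV/Q).
C_ss = 0.4662·3.371/(0.4662 + 0.07744·16.47) = 1.57156/1.74164 = 0.902347 mol/L.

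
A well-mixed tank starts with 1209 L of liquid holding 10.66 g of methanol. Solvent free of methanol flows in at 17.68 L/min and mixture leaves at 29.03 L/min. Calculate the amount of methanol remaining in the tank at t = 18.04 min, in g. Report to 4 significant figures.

6.632 g

Total volume: dV/dt = Q_in − Q_out = -11.3500 L/min, so V(t) = 1209 − 11.3500 t and V(18.04) = 1004.25 L.
Species balance (pure solvent in): dm/dt = −Q_out · m/V(t).
dm/m = −Q_out dt/(V₀ − 11.3500 t); integrating gives ln(m/m₀) = −(Q_out/(Q_in−Q_out)) ln(V/V₀).
m = m₀ (V₀/V)^(Q_out/(Q_in−Q_out)) = 10.66 × (1209/1004.25)^(-2.55771) = 6.63195 g.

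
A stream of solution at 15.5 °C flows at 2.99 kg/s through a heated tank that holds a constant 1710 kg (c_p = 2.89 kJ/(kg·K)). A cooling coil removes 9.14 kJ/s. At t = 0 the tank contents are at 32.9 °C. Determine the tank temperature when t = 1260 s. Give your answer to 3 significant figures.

Energy balance: M c_p dT/dt = ṁ c_p (T_in − T) − 9.14.
τ = M/ṁ = 571.91 s; T_ss = T_in − Q̇/(ṁ c_p) = 15.5 − 9.14/(2.99·2.89) = 14.442 °C.
This is linear first-order; T(t) = T_ss + (T₀ − T_ss) e^(−t/τ).
T(1260) = 14.442 + (18.458)·e^(−1260/571.91) = 14.442 + (18.458)·0.11045 = 16.481 °C.

16.5 °C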